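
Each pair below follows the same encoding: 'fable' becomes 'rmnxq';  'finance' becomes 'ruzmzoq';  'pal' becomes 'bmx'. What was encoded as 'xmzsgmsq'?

language

It's a constant shift of +12 (ROT12).
Reversing it on xmzsgmsq: x−12=l, m−12=a, z−12=n, s−12=g, g−12=u, m−12=a, s−12=g, q−12=e.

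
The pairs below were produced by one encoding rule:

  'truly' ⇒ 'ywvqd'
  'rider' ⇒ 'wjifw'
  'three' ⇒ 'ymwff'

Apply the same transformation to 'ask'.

The rule splits by letter class: vowels +1, consonants +5.
For ask: a(vowel)+1=b, s(cons)+5=x, k(cons)+5=p.

bxp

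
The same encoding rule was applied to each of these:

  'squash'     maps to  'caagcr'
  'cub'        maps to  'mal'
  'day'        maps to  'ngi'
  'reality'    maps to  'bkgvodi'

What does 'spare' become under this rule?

czgbk

The shift depends on letter class: consonant s→c is +10, but vowel u→a is +6. Vowels shift forward by 6 and consonants shift forward by 10.
On spare: s(cons)+10=c, p(cons)+10=z, a(vowel)+6=g, r(cons)+10=b, e(vowel)+6=k.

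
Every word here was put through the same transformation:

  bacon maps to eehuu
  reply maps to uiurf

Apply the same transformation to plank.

spftr

In bacon: b→e is +3, a→e is +4, c→h is +5, o→u is +6 — the shift increases by 1 each position. Letter i (0-indexed) is shifted by i+3, so successive shifts are 3, 4, 5, ….
On plank: p+3=s, l+4=p, a+5=f, n+6=t, k+7=r.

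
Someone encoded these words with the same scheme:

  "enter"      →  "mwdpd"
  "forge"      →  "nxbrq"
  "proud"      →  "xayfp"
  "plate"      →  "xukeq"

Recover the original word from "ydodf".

In enter: e→m is +8, n→w is +9, t→d is +10, e→p is +11 — the shift increases by 1 each position. The shift increases by 1 at each position, starting from +8: 8, 9, 10, ….
Decoding ydodf: y−8=q, d−9=u, o−10=e, d−11=s, f−12=t.

quest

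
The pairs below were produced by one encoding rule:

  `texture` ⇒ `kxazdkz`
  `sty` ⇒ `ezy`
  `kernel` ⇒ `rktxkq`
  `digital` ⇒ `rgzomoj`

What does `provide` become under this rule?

The output letters match the input read backwards, each shifted +6: texture reversed is erutxet. Read the word backwards and shift each letter +6.
On provide: reverse → edivorp; then shift: e+6=k, d+6=j, i+6=o, v+6=b, o+6=u, r+6=x, p+6=v.

kjobuxv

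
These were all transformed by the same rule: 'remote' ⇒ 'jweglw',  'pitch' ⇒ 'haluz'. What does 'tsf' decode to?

Compare letters: r→j is +18, e→w is +18, m→e is +18 — a constant shift. This is a Caesar cipher with shift 18.
Reversing it on tsf: t−18=b, s−18=a, f−18=n.

ban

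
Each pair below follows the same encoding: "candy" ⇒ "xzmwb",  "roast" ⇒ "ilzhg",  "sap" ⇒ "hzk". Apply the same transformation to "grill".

tiroo

Each letter is replaced by its mirror in the alphabet: a↔z, b↔y, c↔x, and so on (the Atbash cipher).
Applying it to grill: g↔t, r↔i, i↔r, l↔o, l↔o.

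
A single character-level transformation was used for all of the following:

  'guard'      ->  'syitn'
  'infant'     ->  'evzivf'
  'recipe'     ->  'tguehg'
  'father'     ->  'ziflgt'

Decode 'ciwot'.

g(6)→s(18) and u(20)→y(24) fit y≡19x+8 (mod 26); the inverse of 19 mod 26 is 11. Treating letters as 0–25, the rule is x ↦ 19x + 8 (mod 26).
Reversing it on ciwot: c(2)→11·(2−8)≡12=m; i(8)→11·(8−8)≡0=a; w(22)→11·(22−8)≡24=y; o(14)→11·(14−8)≡14=o; t(19)→11·(19−8)≡17=r (all mod 26).

mayor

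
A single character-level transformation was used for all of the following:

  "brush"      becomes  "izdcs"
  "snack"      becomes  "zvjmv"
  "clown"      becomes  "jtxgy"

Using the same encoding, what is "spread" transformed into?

In brush: b→i is +7, r→z is +8, u→d is +9, s→c is +10 — the shift increases by 1 each position. Letter i (0-indexed) is shifted by i+7, so successive shifts are 7, 8, 9, ….
Applying it to spread: s+7=z, p+8=x, r+9=a, e+10=o, a+11=l, d+12=p.

zxaolp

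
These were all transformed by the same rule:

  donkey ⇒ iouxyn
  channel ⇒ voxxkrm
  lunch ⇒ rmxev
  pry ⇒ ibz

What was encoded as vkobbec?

The output letters match the input read backwards, each shifted +10: donkey reversed is yeknod. Two steps: reverse the string, then apply a Caesar shift of +10.
Undoing it on vkobbec: shift back: v−10=l, k−10=a, o−10=e, b−10=r, b−10=r, e−10=u, c−10=s → laerrus; then reverse → surreal.

surreal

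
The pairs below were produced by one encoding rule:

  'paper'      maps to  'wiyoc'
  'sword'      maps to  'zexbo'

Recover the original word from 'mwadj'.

In paper: p→w is +7, a→i is +8, p→y is +9, e→o is +10 — the shift increases by 1 each position. Each letter shifts forward by (position + 7), i.e. 7, 8, 9, … — the shift grows by one for each successive letter.
Decoding mwadj: m−7=f, w−8=o, a−9=r, d−10=t, j−11=y.

forty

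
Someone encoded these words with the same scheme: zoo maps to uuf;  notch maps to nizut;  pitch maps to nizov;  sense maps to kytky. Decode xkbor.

Read the word backwards and shift each letter +6.
Reversing it on xkbor: shift back: x−6=r, k−6=e, b−6=v, o−6=i, r−6=l → revil; then reverse → liver.

liver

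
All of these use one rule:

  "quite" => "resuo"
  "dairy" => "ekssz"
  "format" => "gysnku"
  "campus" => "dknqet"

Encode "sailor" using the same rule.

tksmys

The shift depends on letter class: consonant q→r is +1, but vowel u→e is +10. Vowels shift forward by 10 and consonants shift forward by 1.
Applying it to sailor: s(cons)+1=t, a(vowel)+10=k, i(vowel)+10=s, l(cons)+1=m, o(vowel)+10=y, r(cons)+1=s.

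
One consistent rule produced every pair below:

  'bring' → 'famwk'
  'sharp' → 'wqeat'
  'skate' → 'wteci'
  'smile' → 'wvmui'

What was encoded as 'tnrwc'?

penny

Shifts by position in bring: pos 0: b→f (+4), pos 1: r→a (+9), pos 2: i→m (+4), pos 3: n→w (+9) — repeating every 2. A repeating key of period 2 is used — shifts +4, +9 over and over.
Decoding tnrwc: t−4=p, n−9=e, r−4=n, w−9=n, c−4=y.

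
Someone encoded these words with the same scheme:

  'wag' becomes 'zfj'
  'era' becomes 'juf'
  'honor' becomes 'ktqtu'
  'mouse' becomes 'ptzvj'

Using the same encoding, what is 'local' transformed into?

The shift depends on letter class: consonant w→z is +3, but vowel a→f is +5. The rule splits by letter class: vowels +5, consonants +3.
Applying it to local: l(cons)+3=o, o(vowel)+5=t, c(cons)+3=f, a(vowel)+5=f, l(cons)+3=o.

otffo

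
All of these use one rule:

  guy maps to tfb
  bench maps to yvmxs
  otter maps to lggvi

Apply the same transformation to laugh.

This is the alphabet-reversal cipher (Atbash): a becomes z, b becomes y, etc.
For laugh: l↔o, a↔z, u↔f, g↔t, h↔s.

ozfts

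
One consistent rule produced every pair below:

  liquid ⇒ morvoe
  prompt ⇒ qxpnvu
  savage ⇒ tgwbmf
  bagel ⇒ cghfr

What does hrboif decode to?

glance

Shifts by position in liquid: pos 0: l→m (+1), pos 1: i→o (+6), pos 2: q→r (+1), pos 3: u→v (+1), pos 4: i→o (+6), pos 5: d→e (+1) — repeating every 3. The shifts repeat in a cycle of length 3: positions 0,1,… shift by +1, +6, +1, then the pattern repeats.
Decoding hrboif: h−1=g, r−6=l, b−1=a, o−1=n, i−6=c, f−1=e.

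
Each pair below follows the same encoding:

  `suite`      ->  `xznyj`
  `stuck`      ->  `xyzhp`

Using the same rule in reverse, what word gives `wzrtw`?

It's a constant shift of +5 (ROT5).
Decoding wzrtw: w−5=r, z−5=u, r−5=m, t−5=o, w−5=r.

rumor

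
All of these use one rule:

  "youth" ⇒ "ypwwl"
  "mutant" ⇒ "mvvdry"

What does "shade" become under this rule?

In youth: y→y is +0, o→p is +1, u→w is +2, t→w is +3 — the shift increases by 1 each position. Letter i (0-indexed) is shifted by i+0, so successive shifts are 0, 1, 2, ….
On shade: s+0=s, h+1=i, a+2=c, d+3=g, e+4=i.

sicgi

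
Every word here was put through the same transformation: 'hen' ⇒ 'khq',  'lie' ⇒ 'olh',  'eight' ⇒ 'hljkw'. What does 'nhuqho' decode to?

This is a Caesar cipher with shift 3.
Decoding nhuqho: n−3=k, h−3=e, u−3=r, q−3=n, h−3=e, o−3=l.

kernel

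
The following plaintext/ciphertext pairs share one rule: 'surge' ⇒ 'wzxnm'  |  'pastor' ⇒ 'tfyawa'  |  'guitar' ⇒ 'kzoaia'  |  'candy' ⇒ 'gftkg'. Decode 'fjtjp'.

bench

In surge: s→w is +4, u→z is +5, r→x is +6, g→n is +7 — the shift increases by 1 each position. Each letter shifts forward by (position + 4), i.e. 4, 5, 6, … — the shift grows by one for each successive letter.
Undoing it on fjtjp: f−4=b, j−5=e, t−6=n, j−7=c, p−8=h.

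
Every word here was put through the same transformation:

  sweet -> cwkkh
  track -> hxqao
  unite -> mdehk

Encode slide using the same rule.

Each letter's alphabet position (a=0..z=25) is mapped through 5·x+16 mod 26 — an affine cipher.
On slide: s(18)→5·18+16≡2=c; l(11)→5·11+16≡19=t; i(8)→5·8+16≡4=e; d(3)→5·3+16≡5=f; e(4)→5·4+16≡10=k (all mod 26).

ctefk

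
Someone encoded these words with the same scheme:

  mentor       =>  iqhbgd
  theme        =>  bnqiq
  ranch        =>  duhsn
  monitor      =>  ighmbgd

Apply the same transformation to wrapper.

Treating letters as 0–25, the rule is x ↦ 25x + 20 (mod 26).
For wrapper: w(22)→25·22+20≡24=y; r(17)→25·17+20≡3=d; a(0)→25·0+20≡20=u; p(15)→25·15+20≡5=f; p(15)→25·15+20≡5=f; e(4)→25·4+20≡16=q; r(17)→25·17+20≡3=d (all mod 26).

yduffqd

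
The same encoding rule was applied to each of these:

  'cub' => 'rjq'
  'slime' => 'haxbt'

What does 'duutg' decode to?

Compare letters: c→r is +15, u→j is +15, b→q is +15 — a constant shift. Each letter is shifted forward by 15 in the alphabet (a Caesar shift of +15).
Reversing it on duutg: d−15=o, u−15=f, u−15=f, t−15=e, g−15=r.

offer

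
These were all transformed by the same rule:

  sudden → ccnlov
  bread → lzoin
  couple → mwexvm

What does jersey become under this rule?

Shifts by position in sudden: pos 0: s→c (+10), pos 1: u→c (+8), pos 2: d→n (+10), pos 3: d→l (+8) — repeating every 2. It's a Vigenère-style cipher with numeric key [10,8]: position i shifts by key[i mod 2].
On jersey: j+10=t, e+8=m, r+10=b, s+8=a, e+10=o, y+8=g.

tmbaog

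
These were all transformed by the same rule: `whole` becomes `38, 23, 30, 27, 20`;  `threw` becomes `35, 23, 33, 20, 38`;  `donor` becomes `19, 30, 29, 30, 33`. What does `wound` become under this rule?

w is letter #23 and maps to 38: an offset of 15. Each letter is replaced by its alphabet position (a=1..z=26) + 15.
On wound: w=23→38, o=15→30, u=21→36, n=14→29, d=4→19.

38, 30, 36, 29, 19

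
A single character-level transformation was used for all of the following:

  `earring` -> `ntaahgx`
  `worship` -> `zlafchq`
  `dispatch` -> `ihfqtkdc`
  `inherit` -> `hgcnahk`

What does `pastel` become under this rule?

e(4)→n(13) and a(0)→t(19) fit y≡5x+19 (mod 26); the inverse of 5 mod 26 is 21. Each letter's alphabet position (a=0..z=25) is mapped through 5·x+19 mod 26 — an affine cipher.
Applying it to pastel: p(15)→5·15+19≡16=q; a(0)→5·0+19≡19=t; s(18)→5·18+19≡5=f; t(19)→5·19+19≡10=k; e(4)→5·4+19≡13=n; l(11)→5·11+19≡22=w (all mod 26).

qtfknw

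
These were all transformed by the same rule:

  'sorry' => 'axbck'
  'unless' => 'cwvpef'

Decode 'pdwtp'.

humid

In sorry: s→a is +8, o→x is +9, r→b is +10, r→c is +11 — the shift increases by 1 each position. Letter i (0-indexed) is shifted by i+8, so successive shifts are 8, 9, 10, ….
Decoding pdwtp: p−8=h, d−9=u, w−10=m, t−11=i, p−12=d.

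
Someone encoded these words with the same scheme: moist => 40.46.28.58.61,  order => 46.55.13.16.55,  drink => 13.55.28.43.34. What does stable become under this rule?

m(#13)→40 and o(#15)→46: differences scale by 3, so n = 3·pos + 1. The formula is n = 3×(alphabet index, a=1) + 1.
Applying it to stable: s=19→58, t=20→61, a=1→4, b=2→7, l=12→37, e=5→16.

58.61.4.7.37.16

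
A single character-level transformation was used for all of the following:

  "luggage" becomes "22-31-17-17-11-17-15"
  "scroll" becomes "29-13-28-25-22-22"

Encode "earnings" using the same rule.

l is letter #12 and maps to 22: an offset of 10. Each letter is replaced by its alphabet position (a=1..z=26) + 10.
Applying it to earnings: e=5→15, a=1→11, r=18→28, n=14→24, i=9→19, n=14→24, g=7→17, s=19→29.

15-11-28-24-19-24-17-29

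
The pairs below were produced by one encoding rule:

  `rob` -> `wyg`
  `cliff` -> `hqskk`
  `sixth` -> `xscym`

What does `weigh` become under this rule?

boslm

The shift depends on letter class: consonant r→w is +5, but vowel o→y is +10. Two shifts are in play — +10 for a/e/i/o/u, +5 for every other letter.
On weigh: w(cons)+5=b, e(vowel)+10=o, i(vowel)+10=s, g(cons)+5=l, h(cons)+5=m.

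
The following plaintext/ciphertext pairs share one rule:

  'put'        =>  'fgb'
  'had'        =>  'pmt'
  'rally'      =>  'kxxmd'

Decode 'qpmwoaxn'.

The output letters match the input read backwards, each shifted +12: put reversed is tup. Two steps: reverse the string, then apply a Caesar shift of +12.
Undoing it on qpmwoaxn: shift back: q−12=e, p−12=d, m−12=a, w−12=k, o−12=c, a−12=o, x−12=l, n−12=b → edakcolb; then reverse → blockade.

blockade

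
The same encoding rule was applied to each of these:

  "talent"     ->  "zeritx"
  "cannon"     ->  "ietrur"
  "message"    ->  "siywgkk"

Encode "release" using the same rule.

Shifts by position in talent: pos 0: t→z (+6), pos 1: a→e (+4), pos 2: l→r (+6), pos 3: e→i (+4) — repeating every 2. The shifts repeat in a cycle of length 2: positions 0,1,… shift by +6, +4, then the pattern repeats.
For release: r+6=x, e+4=i, l+6=r, e+4=i, a+6=g, s+4=w, e+6=k.

xirigwk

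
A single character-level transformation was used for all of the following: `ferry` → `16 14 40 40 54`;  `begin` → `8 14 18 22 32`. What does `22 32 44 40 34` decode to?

f(#6)→16 and e(#5)→14: differences scale by 2, so n = 2·pos + 4. With a=1..z=26, the number is 2·pos + 4.
Undoing it on 22 32 44 40 34: 22→(22−4)÷2=9=i, 32→(32−4)÷2=14=n, 44→(44−4)÷2=20=t, 40→(40−4)÷2=18=r, 34→(34−4)÷2=15=o.

intro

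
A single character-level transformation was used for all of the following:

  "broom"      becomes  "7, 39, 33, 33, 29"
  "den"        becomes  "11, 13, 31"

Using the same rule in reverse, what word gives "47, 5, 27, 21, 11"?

valid

b(#2)→7 and r(#18)→39: differences scale by 2, so n = 2·pos + 3. Each letter becomes 2×(its alphabet position, a=1..z=26) + 3.
Reversing it on 47, 5, 27, 21, 11: 47→(47−3)÷2=22=v, 5→(5−3)÷2=1=a, 27→(27−3)÷2=12=l, 21→(21−3)÷2=9=i, 11→(11−3)÷2=4=d.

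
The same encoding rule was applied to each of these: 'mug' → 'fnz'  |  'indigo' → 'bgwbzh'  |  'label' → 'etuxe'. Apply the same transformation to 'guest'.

This is a Caesar cipher with shift 19.
Applying it to guest: g+19=z, u+19=n, e+19=x, s+19=l, t+19=m.

znxlm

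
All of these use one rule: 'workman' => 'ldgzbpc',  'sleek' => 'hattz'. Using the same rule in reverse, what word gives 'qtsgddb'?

bedroom

Compare letters: w→l is +15, o→d is +15, r→g is +15 — a constant shift. It's a constant shift of +15 (ROT15).
Undoing it on qtsgddb: q−15=b, t−15=e, s−15=d, g−15=r, d−15=o, d−15=o, b−15=m.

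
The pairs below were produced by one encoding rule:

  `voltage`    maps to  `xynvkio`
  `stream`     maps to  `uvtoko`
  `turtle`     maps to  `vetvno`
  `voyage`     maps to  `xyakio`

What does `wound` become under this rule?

The shift depends on letter class: consonant v→x is +2, but vowel o→y is +10. Two shifts are in play — +10 for a/e/i/o/u, +2 for every other letter.
For wound: w(cons)+2=y, o(vowel)+10=y, u(vowel)+10=e, n(cons)+2=p, d(cons)+2=f.

yyepf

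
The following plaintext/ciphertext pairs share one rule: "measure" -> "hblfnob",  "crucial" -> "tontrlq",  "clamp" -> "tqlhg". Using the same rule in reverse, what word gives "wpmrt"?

toxic

m(12)→h(7) and e(4)→b(1) fit y≡17x+11 (mod 26); the inverse of 17 mod 26 is 23. This is an affine cipher: with a=0,…,z=25, each position x becomes (17x+11) mod 26.
Reversing it on wpmrt: w(22)→23·(22−11)≡19=t; p(15)→23·(15−11)≡14=o; m(12)→23·(12−11)≡23=x; r(17)→23·(17−11)≡8=i; t(19)→23·(19−11)≡2=c (all mod 26).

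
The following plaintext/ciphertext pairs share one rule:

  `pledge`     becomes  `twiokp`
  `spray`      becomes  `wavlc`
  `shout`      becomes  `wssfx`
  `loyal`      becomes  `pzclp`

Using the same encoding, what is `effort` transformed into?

iqjzve

A repeating key of period 2 is used — shifts +4, +11 over and over.
Applying it to effort: e+4=i, f+11=q, f+4=j, o+11=z, r+4=v, t+11=e.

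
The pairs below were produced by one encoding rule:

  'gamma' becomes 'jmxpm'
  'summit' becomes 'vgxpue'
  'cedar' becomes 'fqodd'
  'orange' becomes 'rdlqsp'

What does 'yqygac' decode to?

Shifts by position in gamma: pos 0: g→j (+3), pos 1: a→m (+12), pos 2: m→x (+11), pos 3: m→p (+3), pos 4: a→m (+12) — repeating every 3. It's a Vigenère-style cipher with numeric key [3,12,11]: position i shifts by key[i mod 3].
Decoding yqygac: y−3=v, q−12=e, y−11=n, g−3=d, a−12=o, c−11=r.

vendor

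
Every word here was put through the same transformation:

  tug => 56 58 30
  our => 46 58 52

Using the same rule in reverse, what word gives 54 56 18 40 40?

t(#20)→56 and u(#21)→58: differences scale by 2, so n = 2·pos + 16. Each letter becomes 2×(its alphabet position, a=1..z=26) + 16.
Decoding 54 56 18 40 40: 54→(54−16)÷2=19=s, 56→(56−16)÷2=20=t, 18→(18−16)÷2=1=a, 40→(40−16)÷2=12=l, 40→(40−16)÷2=12=l.

stall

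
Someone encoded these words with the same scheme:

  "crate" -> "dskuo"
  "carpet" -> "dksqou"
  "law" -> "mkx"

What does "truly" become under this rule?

usemz

Two shifts are in play — +10 for a/e/i/o/u, +1 for every other letter.
On truly: t(cons)+1=u, r(cons)+1=s, u(vowel)+10=e, l(cons)+1=m, y(cons)+1=z.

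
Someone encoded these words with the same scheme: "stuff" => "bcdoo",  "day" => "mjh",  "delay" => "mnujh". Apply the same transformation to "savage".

bjejpn

Compare letters: s→b is +9, t→c is +9, u→d is +9 — a constant shift. Every letter moves 9 places later in the alphabet, wrapping around z→a.
Applying it to savage: s+9=b, a+9=j, v+9=e, a+9=j, g+9=p, e+9=n.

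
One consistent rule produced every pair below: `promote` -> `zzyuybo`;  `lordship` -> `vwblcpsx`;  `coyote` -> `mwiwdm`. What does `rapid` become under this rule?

Shifts by position in promote: pos 0: p→z (+10), pos 1: r→z (+8), pos 2: o→y (+10), pos 3: m→u (+8) — repeating every 2. The shifts repeat in a cycle of length 2: positions 0,1,… shift by +10, +8, then the pattern repeats.
On rapid: r+10=b, a+8=i, p+10=z, i+8=q, d+10=n.

bizqn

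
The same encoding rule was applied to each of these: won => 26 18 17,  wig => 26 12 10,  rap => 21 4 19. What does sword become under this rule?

22 26 18 21 7

Letters become their 1-based position plus 3 (so a→4, b→5, …).
On sword: s=19→22, w=23→26, o=15→18, r=18→21, d=4→7.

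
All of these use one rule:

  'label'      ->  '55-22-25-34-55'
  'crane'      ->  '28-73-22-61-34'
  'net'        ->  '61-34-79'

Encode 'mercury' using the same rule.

l(#12)→55 and a(#1)→22: differences scale by 3, so n = 3·pos + 19. Each letter becomes 3×(its alphabet position, a=1..z=26) + 19.
Applying it to mercury: m=13→58, e=5→34, r=18→73, c=3→28, u=21→82, r=18→73, y=25→94.

58-34-73-28-82-73-94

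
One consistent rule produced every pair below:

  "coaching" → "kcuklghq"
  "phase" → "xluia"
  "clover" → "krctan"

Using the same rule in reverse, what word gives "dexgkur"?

c(2)→k(10) and o(14)→c(2) fit y≡21x+20 (mod 26); the inverse of 21 mod 26 is 5. Each letter's alphabet position (a=0..z=25) is mapped through 21·x+20 mod 26 — an affine cipher.
Reversing it on dexgkur: d(3)→5·(3−20)≡19=t; e(4)→5·(4−20)≡24=y; x(23)→5·(23−20)≡15=p; g(6)→5·(6−20)≡8=i; k(10)→5·(10−20)≡2=c; u(20)→5·(20−20)≡0=a; r(17)→5·(17−20)≡11=l (all mod 26).

typical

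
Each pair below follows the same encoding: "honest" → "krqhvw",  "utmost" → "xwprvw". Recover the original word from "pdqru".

Compare letters: h→k is +3, o→r is +3, n→q is +3 — a constant shift. Every letter moves 3 places later in the alphabet, wrapping around z→a.
Undoing it on pdqru: p−3=m, d−3=a, q−3=n, r−3=o, u−3=r.

manor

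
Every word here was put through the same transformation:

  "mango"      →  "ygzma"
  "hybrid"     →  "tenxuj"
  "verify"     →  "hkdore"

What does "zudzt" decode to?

north

It's a Vigenère-style cipher with numeric key [12,6]: position i shifts by key[i mod 2].
Reversing it on zudzt: z−12=n, u−6=o, d−12=r, z−6=t, t−12=h.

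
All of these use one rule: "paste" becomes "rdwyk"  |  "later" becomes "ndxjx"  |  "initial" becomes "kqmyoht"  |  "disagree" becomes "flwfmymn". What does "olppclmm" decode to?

In paste: p→r is +2, a→d is +3, s→w is +4, t→y is +5 — the shift increases by 1 each position. Letter i (0-indexed) is shifted by i+2, so successive shifts are 2, 3, 4, ….
Reversing it on olppclmm: o−2=m, l−3=i, p−4=l, p−5=k, c−6=w, l−7=e, m−8=e, m−9=d.

milkweed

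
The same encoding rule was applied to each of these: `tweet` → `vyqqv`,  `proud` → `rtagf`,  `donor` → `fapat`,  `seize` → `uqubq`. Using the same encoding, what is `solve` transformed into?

uanxq

The shift depends on letter class: consonant t→v is +2, but vowel e→q is +12. Two shifts are in play — +12 for a/e/i/o/u, +2 for every other letter.
Applying it to solve: s(cons)+2=u, o(vowel)+12=a, l(cons)+2=n, v(cons)+2=x, e(vowel)+12=q.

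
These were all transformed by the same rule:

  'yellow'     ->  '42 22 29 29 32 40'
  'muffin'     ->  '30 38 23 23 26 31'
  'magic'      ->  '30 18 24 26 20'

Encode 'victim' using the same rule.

y is letter #25 and maps to 42: an offset of 17. Each letter is replaced by its alphabet position (a=1..z=26) + 17.
For victim: v=22→39, i=9→26, c=3→20, t=20→37, i=9→26, m=13→30.

39 26 20 37 26 30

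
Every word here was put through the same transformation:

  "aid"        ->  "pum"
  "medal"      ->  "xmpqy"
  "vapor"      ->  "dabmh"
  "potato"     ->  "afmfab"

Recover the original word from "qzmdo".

crane

The output letters match the input read backwards, each shifted +12: aid reversed is dia. The word is reversed, then every letter is shifted forward by 12.
Decoding qzmdo: shift back: q−12=e, z−12=n, m−12=a, d−12=r, o−12=c → enarc; then reverse → crane.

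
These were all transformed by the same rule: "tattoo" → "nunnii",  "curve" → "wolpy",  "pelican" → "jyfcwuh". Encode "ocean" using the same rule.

iwyuh

Compare letters: t→n is +20, a→u is +20, t→n is +20 — a constant shift. It's a constant shift of +20 (ROT20).
Applying it to ocean: o+20=i, c+20=w, e+20=y, a+20=u, n+20=h.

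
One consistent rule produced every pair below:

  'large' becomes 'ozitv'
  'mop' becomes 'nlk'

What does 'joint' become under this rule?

qlrmg

Each pair mirrors across the alphabet (l↔o, a↔z, r↔i): positions sum to 25. Each letter is replaced by its mirror in the alphabet: a↔z, b↔y, c↔x, and so on (the Atbash cipher).
On joint: j↔q, o↔l, i↔r, n↔m, t↔g.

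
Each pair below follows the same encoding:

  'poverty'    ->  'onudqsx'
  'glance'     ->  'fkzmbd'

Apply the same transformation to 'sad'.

rzc

Compare letters: p→o is +25, o→n is +25, v→u is +25 — a constant shift. Each letter is shifted forward by 25 in the alphabet (a Caesar shift of +25).
For sad: s+25=r, a+25=z, d+25=c.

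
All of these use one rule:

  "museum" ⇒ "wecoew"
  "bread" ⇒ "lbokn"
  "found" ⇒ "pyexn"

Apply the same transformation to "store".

cdybo

Compare letters: m→w is +10, u→e is +10, s→c is +10 — a constant shift. It's a constant shift of +10 (ROT10).
For store: s+10=c, t+10=d, o+10=y, r+10=b, e+10=o.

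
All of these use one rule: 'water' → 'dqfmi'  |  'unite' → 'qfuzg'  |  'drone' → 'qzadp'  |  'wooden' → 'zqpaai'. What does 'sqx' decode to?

leg

Read the word backwards and shift each letter +12.
Reversing it on sqx: shift back: s−12=g, q−12=e, x−12=l → gel; then reverse → leg.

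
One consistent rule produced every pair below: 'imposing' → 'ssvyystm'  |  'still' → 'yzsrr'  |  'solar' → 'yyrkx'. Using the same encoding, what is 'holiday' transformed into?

The shift depends on letter class: consonant m→s is +6, but vowel i→s is +10. Vowels shift forward by 10 and consonants shift forward by 6.
On holiday: h(cons)+6=n, o(vowel)+10=y, l(cons)+6=r, i(vowel)+10=s, d(cons)+6=j, a(vowel)+10=k, y(cons)+6=e.

nyrsjke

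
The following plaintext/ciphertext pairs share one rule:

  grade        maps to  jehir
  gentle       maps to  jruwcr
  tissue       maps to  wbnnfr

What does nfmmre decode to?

g(6)→j(9) and r(17)→e(4) fit y≡9x+7 (mod 26); the inverse of 9 mod 26 is 3. Treating letters as 0–25, the rule is x ↦ 9x + 7 (mod 26).
Undoing it on nfmmre: n(13)→3·(13−7)≡18=s; f(5)→3·(5−7)≡20=u; m(12)→3·(12−7)≡15=p; m(12)→3·(12−7)≡15=p; r(17)→3·(17−7)≡4=e; e(4)→3·(4−7)≡17=r (all mod 26).

supper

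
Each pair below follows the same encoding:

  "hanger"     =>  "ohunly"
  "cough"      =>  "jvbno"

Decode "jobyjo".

church

Compare letters: h→o is +7, a→h is +7, n→u is +7 — a constant shift. This is a Caesar cipher with shift 7.
Undoing it on jobyjo: j−7=c, o−7=h, b−7=u, y−7=r, j−7=c, o−7=h.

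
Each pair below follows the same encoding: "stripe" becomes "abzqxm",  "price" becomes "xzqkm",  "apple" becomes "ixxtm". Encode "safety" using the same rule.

Compare letters: s→a is +8, t→b is +8, r→z is +8 — a constant shift. Every letter moves 8 places later in the alphabet, wrapping around z→a.
For safety: s+8=a, a+8=i, f+8=n, e+8=m, t+8=b, y+8=g.

ainmbg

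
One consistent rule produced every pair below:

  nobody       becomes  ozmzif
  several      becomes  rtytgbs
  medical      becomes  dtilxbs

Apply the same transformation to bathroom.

mbcagzzd

Treating letters as 0–25, the rule is x ↦ 11x + 1 (mod 26).
For bathroom: b(1)→11·1+1≡12=m; a(0)→11·0+1≡1=b; t(19)→11·19+1≡2=c; h(7)→11·7+1≡0=a; r(17)→11·17+1≡6=g; o(14)→11·14+1≡25=z; o(14)→11·14+1≡25=z; m(12)→11·12+1≡3=d (all mod 26).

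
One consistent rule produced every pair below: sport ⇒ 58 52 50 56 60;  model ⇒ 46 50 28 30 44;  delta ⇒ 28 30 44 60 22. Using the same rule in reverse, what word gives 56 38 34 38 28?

s(#19)→58 and p(#16)→52: differences scale by 2, so n = 2·pos + 20. The formula is n = 2×(alphabet index, a=1) + 20.
Decoding 56 38 34 38 28: 56→(56−20)÷2=18=r, 38→(38−20)÷2=9=i, 34→(34−20)÷2=7=g, 38→(38−20)÷2=9=i, 28→(28−20)÷2=4=d.

rigid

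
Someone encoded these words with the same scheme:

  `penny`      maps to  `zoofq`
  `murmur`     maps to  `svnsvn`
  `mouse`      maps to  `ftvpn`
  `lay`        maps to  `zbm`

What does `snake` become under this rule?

flbot

The output letters match the input read backwards, each shifted +1: penny reversed is ynnep. Read the word backwards and shift each letter +1.
Applying it to snake: reverse → ekans; then shift: e+1=f, k+1=l, a+1=b, n+1=o, s+1=t.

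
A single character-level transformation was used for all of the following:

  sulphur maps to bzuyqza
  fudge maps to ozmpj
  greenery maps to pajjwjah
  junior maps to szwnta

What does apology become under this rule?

Vowels shift forward by 5 and consonants shift forward by 9.
Applying it to apology: a(vowel)+5=f, p(cons)+9=y, o(vowel)+5=t, l(cons)+9=u, o(vowel)+5=t, g(cons)+9=p, y(cons)+9=h.

fytutph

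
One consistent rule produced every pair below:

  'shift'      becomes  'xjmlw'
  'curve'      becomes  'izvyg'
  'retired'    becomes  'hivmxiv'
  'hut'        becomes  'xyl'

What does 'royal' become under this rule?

The output letters match the input read backwards, each shifted +4: shift reversed is tfihs. Two steps: reverse the string, then apply a Caesar shift of +4.
For royal: reverse → layor; then shift: l+4=p, a+4=e, y+4=c, o+4=s, r+4=v.

pecsv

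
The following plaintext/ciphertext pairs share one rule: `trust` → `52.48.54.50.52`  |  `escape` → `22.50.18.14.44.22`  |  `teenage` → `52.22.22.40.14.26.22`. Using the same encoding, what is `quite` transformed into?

t(#20)→52 and r(#18)→48: differences scale by 2, so n = 2·pos + 12. The formula is n = 2×(alphabet index, a=1) + 12.
For quite: q=17→46, u=21→54, i=9→30, t=20→52, e=5→22.

46.54.30.52.22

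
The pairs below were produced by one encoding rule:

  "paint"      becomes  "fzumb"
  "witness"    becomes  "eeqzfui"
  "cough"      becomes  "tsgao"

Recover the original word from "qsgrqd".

refuge

The output letters match the input read backwards, each shifted +12: paint reversed is tniap. Two steps: reverse the string, then apply a Caesar shift of +12.
Undoing it on qsgrqd: shift back: q−12=e, s−12=g, g−12=u, r−12=f, q−12=e, d−12=r → egufer; then reverse → refuge.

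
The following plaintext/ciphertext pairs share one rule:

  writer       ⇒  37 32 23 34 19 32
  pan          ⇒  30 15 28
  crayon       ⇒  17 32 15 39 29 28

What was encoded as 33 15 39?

say

w is letter #23 and maps to 37: an offset of 14. The number is (letter's place in the alphabet, a=1) + 14.
Undoing it on 33 15 39: 33→(33−14)÷1=19=s, 15→(15−14)÷1=1=a, 39→(39−14)÷1=25=y.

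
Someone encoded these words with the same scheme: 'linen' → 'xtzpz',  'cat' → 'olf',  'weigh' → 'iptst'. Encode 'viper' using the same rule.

htbpd

The shift depends on letter class: consonant l→x is +12, but vowel i→t is +11. Two shifts are in play — +11 for a/e/i/o/u, +12 for every other letter.
For viper: v(cons)+12=h, i(vowel)+11=t, p(cons)+12=b, e(vowel)+11=p, r(cons)+12=d.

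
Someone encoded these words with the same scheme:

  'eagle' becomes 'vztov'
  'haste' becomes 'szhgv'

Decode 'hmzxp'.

snack

Each pair mirrors across the alphabet (e↔v, a↔z, g↔t): positions sum to 25. Each letter is replaced by its mirror in the alphabet: a↔z, b↔y, c↔x, and so on (the Atbash cipher).
Reversing it on hmzxp: h↔s, m↔n, z↔a, x↔c, p↔k.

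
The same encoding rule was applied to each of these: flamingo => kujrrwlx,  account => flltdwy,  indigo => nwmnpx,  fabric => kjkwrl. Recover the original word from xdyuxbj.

Shifts by position in flamingo: pos 0: f→k (+5), pos 1: l→u (+9), pos 2: a→j (+9), pos 3: m→r (+5), pos 4: i→r (+9), pos 5: n→w (+9) — repeating every 3. It's a Vigenère-style cipher with numeric key [5,9,9]: position i shifts by key[i mod 3].
Undoing it on xdyuxbj: x−5=s, d−9=u, y−9=p, u−5=p, x−9=o, b−9=s, j−5=e.

suppose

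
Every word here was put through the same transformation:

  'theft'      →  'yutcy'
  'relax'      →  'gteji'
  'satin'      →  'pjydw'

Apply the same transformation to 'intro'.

Each letter's alphabet position (a=0..z=25) is mapped through 9·x+9 mod 26 — an affine cipher.
For intro: i(8)→9·8+9≡3=d; n(13)→9·13+9≡22=w; t(19)→9·19+9≡24=y; r(17)→9·17+9≡6=g; o(14)→9·14+9≡5=f (all mod 26).

dwygf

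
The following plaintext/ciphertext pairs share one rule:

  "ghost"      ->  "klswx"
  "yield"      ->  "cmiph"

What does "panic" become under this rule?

termg

Compare letters: g→k is +4, h→l is +4, o→s is +4 — a constant shift. Each letter is shifted forward by 4 in the alphabet (a Caesar shift of +4).
Applying it to panic: p+4=t, a+4=e, n+4=r, i+4=m, c+4=g.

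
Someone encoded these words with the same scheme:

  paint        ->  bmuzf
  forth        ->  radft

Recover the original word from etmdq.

share

Compare letters: p→b is +12, a→m is +12, i→u is +12 — a constant shift. Every letter moves 12 places later in the alphabet, wrapping around z→a.
Decoding etmdq: e−12=s, t−12=h, m−12=a, d−12=r, q−12=e.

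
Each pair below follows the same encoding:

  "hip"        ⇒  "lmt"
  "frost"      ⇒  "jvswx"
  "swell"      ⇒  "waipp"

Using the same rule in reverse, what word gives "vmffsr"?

ribbon

Compare letters: h→l is +4, i→m is +4, p→t is +4 — a constant shift. It's a constant shift of +4 (ROT4).
Decoding vmffsr: v−4=r, m−4=i, f−4=b, f−4=b, s−4=o, r−4=n.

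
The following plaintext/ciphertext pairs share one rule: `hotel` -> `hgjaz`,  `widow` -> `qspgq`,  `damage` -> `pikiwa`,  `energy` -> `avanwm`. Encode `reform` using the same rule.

nalgnk

h(7)→h(7) and o(14)→g(6) fit y≡11x+8 (mod 26); the inverse of 11 mod 26 is 19. Treating letters as 0–25, the rule is x ↦ 11x + 8 (mod 26).
For reform: r(17)→11·17+8≡13=n; e(4)→11·4+8≡0=a; f(5)→11·5+8≡11=l; o(14)→11·14+8≡6=g; r(17)→11·17+8≡13=n; m(12)→11·12+8≡10=k (all mod 26).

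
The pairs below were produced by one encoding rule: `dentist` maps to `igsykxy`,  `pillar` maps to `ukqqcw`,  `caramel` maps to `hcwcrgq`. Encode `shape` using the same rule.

xmcug

The shift depends on letter class: consonant d→i is +5, but vowel e→g is +2. Vowels shift forward by 2 and consonants shift forward by 5.
Applying it to shape: s(cons)+5=x, h(cons)+5=m, a(vowel)+2=c, p(cons)+5=u, e(vowel)+2=g.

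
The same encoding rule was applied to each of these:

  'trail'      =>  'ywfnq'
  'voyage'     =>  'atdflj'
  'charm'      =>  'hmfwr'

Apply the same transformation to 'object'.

tgojhy

Compare letters: t→y is +5, r→w is +5, a→f is +5 — a constant shift. It's a constant shift of +5 (ROT5).
For object: o+5=t, b+5=g, j+5=o, e+5=j, c+5=h, t+5=y.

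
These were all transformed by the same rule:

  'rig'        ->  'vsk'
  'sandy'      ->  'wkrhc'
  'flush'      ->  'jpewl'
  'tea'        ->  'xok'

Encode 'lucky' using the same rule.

pegoc

The shift depends on letter class: consonant r→v is +4, but vowel i→s is +10. Two shifts are in play — +10 for a/e/i/o/u, +4 for every other letter.
For lucky: l(cons)+4=p, u(vowel)+10=e, c(cons)+4=g, k(cons)+4=o, y(cons)+4=c.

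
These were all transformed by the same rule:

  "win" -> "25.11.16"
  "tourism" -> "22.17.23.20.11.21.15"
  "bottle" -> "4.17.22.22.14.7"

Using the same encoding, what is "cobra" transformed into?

Each letter is replaced by its alphabet position (a=1..z=26) + 2.
Applying it to cobra: c=3→5, o=15→17, b=2→4, r=18→20, a=1→3.

5.17.4.20.3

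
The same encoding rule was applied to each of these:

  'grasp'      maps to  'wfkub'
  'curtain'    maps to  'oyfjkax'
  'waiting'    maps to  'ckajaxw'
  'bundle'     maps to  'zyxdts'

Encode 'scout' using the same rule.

uomyj

Each letter's alphabet position (a=0..z=25) is mapped through 15·x+10 mod 26 — an affine cipher.
For scout: s(18)→15·18+10≡20=u; c(2)→15·2+10≡14=o; o(14)→15·14+10≡12=m; u(20)→15·20+10≡24=y; t(19)→15·19+10≡9=j (all mod 26).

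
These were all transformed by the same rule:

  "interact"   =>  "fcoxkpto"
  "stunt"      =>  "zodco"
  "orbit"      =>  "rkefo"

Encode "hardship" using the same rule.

qpkizqfg

i(8)→f(5) and n(13)→c(2) fit y≡15x+15 (mod 26); the inverse of 15 mod 26 is 7. This is an affine cipher: with a=0,…,z=25, each position x becomes (15x+15) mod 26.
On hardship: h(7)→15·7+15≡16=q; a(0)→15·0+15≡15=p; r(17)→15·17+15≡10=k; d(3)→15·3+15≡8=i; s(18)→15·18+15≡25=z; h(7)→15·7+15≡16=q; i(8)→15·8+15≡5=f; p(15)→15·15+15≡6=g (all mod 26).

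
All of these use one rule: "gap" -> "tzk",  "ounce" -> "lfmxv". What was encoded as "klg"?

pot

Each pair mirrors across the alphabet (g↔t, a↔z, p↔k): positions sum to 25. This is the alphabet-reversal cipher (Atbash): a becomes z, b becomes y, etc.
Reversing it on klg: k↔p, l↔o, g↔t.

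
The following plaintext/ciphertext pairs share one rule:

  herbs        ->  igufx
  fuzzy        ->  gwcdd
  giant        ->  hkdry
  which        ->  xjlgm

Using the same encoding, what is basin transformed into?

ccvms

Each letter shifts forward by (position + 1), i.e. 1, 2, 3, … — the shift grows by one for each successive letter.
Applying it to basin: b+1=c, a+2=c, s+3=v, i+4=m, n+5=s.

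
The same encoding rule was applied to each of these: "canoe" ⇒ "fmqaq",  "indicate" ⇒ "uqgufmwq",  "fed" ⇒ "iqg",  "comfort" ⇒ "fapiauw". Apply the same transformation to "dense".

gqqvq

The shift depends on letter class: consonant c→f is +3, but vowel a→m is +12. Vowels shift forward by 12 and consonants shift forward by 3.
On dense: d(cons)+3=g, e(vowel)+12=q, n(cons)+3=q, s(cons)+3=v, e(vowel)+12=q.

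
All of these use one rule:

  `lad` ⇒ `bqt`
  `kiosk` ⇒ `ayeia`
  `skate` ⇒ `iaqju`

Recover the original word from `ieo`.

soy

Compare letters: l→b is +16, a→q is +16, d→t is +16 — a constant shift. It's a constant shift of +16 (ROT16).
Decoding ieo: i−16=s, e−16=o, o−16=y.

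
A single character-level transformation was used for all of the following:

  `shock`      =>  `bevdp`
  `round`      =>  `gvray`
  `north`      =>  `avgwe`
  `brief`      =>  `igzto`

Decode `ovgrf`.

forum

s(18)→b(1) and h(7)→e(4) fit y≡21x+13 (mod 26); the inverse of 21 mod 26 is 5. This is an affine cipher: with a=0,…,z=25, each position x becomes (21x+13) mod 26.
Reversing it on ovgrf: o(14)→5·(14−13)≡5=f; v(21)→5·(21−13)≡14=o; g(6)→5·(6−13)≡17=r; r(17)→5·(17−13)≡20=u; f(5)→5·(5−13)≡12=m (all mod 26).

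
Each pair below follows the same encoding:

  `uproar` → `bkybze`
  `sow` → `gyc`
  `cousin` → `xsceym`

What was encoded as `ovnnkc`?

The output letters match the input read backwards, each shifted +10: uproar reversed is raorpu. Two steps: reverse the string, then apply a Caesar shift of +10.
Undoing it on ovnnkc: shift back: o−10=e, v−10=l, n−10=d, n−10=d, k−10=a, c−10=s → elddas; then reverse → saddle.

saddle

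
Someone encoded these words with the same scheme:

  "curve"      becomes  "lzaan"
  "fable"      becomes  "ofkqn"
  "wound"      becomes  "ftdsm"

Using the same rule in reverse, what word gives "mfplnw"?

It's a Vigenère-style cipher with numeric key [9,5]: position i shifts by key[i mod 2].
Undoing it on mfplnw: m−9=d, f−5=a, p−9=g, l−5=g, n−9=e, w−5=r.

dagger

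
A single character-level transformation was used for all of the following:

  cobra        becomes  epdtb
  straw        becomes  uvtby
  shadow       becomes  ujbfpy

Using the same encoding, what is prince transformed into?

The shift depends on letter class: consonant c→e is +2, but vowel o→p is +1. Two shifts are in play — +1 for a/e/i/o/u, +2 for every other letter.
For prince: p(cons)+2=r, r(cons)+2=t, i(vowel)+1=j, n(cons)+2=p, c(cons)+2=e, e(vowel)+1=f.

rtjpef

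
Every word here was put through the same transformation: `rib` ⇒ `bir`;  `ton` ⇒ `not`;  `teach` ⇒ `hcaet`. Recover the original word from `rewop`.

power

The output letters match the input read backwards: rib reversed is bir. It's just the letters in reverse order.
Decoding rewop: then reverse → power.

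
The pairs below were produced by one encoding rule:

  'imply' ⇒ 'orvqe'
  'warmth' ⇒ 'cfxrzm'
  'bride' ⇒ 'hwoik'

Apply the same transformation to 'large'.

rfxlk

The shifts repeat in a cycle of length 2: positions 0,1,… shift by +6, +5, then the pattern repeats.
For large: l+6=r, a+5=f, r+6=x, g+5=l, e+6=k.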